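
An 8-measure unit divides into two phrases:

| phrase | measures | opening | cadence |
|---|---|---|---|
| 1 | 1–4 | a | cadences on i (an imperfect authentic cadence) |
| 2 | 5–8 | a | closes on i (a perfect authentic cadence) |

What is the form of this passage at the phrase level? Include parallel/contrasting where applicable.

Phrase 1 ends with an imperfect authentic cadence (weaker) and phrase 2 with a perfect authentic cadence (stronger): antecedent + consequent = a period.
The two phrases open with the same material (a / a), so the period is parallel.

parallel period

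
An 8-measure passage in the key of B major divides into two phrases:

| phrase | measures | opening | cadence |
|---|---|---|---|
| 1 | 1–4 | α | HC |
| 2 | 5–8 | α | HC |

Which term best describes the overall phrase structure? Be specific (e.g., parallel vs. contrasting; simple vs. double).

repeated phrase

Both phrases have the same opening (α) and the same cadence (half cadence): the second is a restatement, not a consequent, so this is a repeated phrase rather than a period.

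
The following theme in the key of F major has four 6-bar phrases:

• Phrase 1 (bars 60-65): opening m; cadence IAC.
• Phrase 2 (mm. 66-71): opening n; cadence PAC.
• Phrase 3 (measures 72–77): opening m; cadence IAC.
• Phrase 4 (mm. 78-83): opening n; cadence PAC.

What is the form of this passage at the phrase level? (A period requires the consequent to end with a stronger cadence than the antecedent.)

The cadence pattern IAC–PAC–IAC–PAC is weak–strong twice, and phrases 3–4 restate phrases 1–2: a period heard twice, not a double period (which would end weakly at phrase 2).

repeated period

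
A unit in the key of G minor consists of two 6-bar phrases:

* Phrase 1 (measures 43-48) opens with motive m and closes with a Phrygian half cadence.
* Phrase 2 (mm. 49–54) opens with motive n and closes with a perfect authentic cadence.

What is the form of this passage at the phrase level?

Phrase 1 ends with a Phrygian half cadence (weaker) and phrase 2 with a perfect authentic cadence (stronger): antecedent + consequent = a period.
The two phrases open with different material (m / n), so the period is contrasting.

contrasting period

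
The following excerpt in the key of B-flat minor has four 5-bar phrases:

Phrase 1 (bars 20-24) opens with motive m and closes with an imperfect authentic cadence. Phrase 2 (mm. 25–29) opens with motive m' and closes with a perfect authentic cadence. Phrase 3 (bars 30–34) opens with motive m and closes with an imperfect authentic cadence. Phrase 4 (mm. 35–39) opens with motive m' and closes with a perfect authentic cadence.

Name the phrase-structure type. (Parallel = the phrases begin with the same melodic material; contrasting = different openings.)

repeated period

The cadence pattern IAC–PAC–IAC–PAC is weak–strong twice, and phrases 3–4 restate phrases 1–2: a period heard twice, not a double period (which would end weakly at phrase 2).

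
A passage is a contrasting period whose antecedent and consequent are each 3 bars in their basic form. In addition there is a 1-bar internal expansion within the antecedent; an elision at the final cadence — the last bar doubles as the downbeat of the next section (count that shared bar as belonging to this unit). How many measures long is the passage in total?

Basic contrasting period: 3 + 3 = 6 bars.
6 (basic form) + 1 (internal expansion) = 7.
The elision shares a bar with the next section but does not change this unit's count.

7 measures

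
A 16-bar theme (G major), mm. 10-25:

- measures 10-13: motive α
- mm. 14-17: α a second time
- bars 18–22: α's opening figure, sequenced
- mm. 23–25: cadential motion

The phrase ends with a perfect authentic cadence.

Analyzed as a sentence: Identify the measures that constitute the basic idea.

measures 10–13

The presentation of a sentence is the basic idea (bars 10–13) plus its repetition (mm. 14–17); the basic idea is therefore measures 10–13.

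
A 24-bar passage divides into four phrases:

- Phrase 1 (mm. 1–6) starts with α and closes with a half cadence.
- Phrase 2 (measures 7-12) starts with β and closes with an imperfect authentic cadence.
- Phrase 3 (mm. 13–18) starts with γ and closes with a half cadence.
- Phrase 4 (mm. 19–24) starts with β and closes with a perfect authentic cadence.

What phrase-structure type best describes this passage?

Four phrases in two halves: the first half (mm. 1–12) ends with an imperfect authentic cadence, the second (bars 13-24) with a perfect authentic cadence — a large antecedent–consequent pair, i.e. a double period.
Phrase 3 begins with different material from phrase 1, making it contrasting.

contrasting double period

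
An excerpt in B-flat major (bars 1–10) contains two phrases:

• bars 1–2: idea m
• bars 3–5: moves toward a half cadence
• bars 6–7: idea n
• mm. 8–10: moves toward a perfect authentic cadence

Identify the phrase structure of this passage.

contrasting period

Phrase 1 ends with a half cadence (weaker) and phrase 2 with a perfect authentic cadence (stronger): antecedent + consequent = a period.
The two phrases open with different material (m / n), so the period is contrasting.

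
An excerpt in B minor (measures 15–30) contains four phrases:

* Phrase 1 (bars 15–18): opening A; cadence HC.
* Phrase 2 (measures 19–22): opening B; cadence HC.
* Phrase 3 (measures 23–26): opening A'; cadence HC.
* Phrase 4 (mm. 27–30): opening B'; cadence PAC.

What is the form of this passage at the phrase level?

Four phrases in two halves: the first half (mm. 15–22) ends with a half cadence, the second (mm. 23–30) with a perfect authentic cadence — a large antecedent–consequent pair, i.e. a double period.
Phrase 3 begins with the same material as phrase 1, making it parallel.

parallel double period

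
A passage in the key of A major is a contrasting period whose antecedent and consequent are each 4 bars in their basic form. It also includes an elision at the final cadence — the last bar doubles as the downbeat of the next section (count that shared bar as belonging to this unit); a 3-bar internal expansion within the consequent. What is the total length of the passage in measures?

Basic contrasting period: 4 + 4 = 8 bars.
8 (basic form) + 3 (internal expansion) = 11.
The elision shares a bar with the next section but does not change this unit's count.

11 measures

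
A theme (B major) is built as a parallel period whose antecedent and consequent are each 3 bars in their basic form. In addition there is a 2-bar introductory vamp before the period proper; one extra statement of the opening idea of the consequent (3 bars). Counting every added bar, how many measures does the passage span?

Basic parallel period: 3 + 3 = 6 bars.
6 (basic form) + 2 (introduction) + 3 (extra statement) = 11.

11 measures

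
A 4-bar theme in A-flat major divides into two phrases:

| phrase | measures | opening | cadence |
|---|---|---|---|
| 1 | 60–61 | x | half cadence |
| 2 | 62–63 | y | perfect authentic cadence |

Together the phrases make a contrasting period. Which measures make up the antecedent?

measures 60–61

The phrase ending with the weaker cadence (half cadence) is the antecedent; the one ending more conclusively (perfect authentic cadence) is the consequent. The antecedent is measures 60–61.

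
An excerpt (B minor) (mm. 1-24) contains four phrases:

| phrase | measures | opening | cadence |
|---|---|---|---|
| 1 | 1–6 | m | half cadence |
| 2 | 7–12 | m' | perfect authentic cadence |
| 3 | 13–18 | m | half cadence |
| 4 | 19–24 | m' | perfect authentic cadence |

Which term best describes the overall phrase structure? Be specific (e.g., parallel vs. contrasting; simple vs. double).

The cadence pattern HC–PAC–HC–PAC is weak–strong twice, and phrases 3–4 restate phrases 1–2: a period heard twice, not a double period (which would end weakly at phrase 2).

repeated period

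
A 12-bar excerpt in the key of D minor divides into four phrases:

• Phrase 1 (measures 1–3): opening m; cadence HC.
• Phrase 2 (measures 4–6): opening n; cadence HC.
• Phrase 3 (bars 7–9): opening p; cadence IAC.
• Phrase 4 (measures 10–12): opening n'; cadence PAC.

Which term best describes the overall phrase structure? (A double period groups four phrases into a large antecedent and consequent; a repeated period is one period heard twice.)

contrasting double period

Four phrases in two halves: the first half (measures 1–6) ends with a half cadence, the second (mm. 7–12) with a perfect authentic cadence — a large antecedent–consequent pair, i.e. a double period.
Phrase 3 begins with different material from phrase 1, making it contrasting.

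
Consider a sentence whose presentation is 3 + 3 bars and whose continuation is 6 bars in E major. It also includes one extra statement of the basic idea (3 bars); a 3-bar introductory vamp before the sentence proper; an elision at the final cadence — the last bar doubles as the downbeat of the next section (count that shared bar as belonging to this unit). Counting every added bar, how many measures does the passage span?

Basic sentence: 3 + 3 + 6 = 12 bars.
12 (basic form) + 3 (extra statement) + 3 (introduction) = 18.
The elision shares a bar with the next section but does not change this unit's count.

18 measures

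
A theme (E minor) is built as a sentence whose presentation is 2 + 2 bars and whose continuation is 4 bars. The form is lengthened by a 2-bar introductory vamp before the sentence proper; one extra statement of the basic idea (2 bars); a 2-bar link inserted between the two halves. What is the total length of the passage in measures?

Basic sentence: 2 + 2 + 4 = 8 bars.
8 (basic form) + 2 (introduction) + 2 (extra statement) + 2 (link) = 14.

14 measures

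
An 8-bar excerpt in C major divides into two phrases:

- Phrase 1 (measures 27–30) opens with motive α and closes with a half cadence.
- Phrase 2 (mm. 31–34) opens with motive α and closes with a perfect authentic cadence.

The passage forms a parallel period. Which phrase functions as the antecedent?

The phrase ending with the weaker cadence (half cadence) is the antecedent; the one ending more conclusively (perfect authentic cadence) is the consequent. The antecedent is phrase 1.

phrase 1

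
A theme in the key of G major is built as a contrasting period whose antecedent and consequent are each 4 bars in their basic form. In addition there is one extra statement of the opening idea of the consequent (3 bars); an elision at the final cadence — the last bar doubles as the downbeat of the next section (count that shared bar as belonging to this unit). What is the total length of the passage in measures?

Basic contrasting period: 4 + 4 = 8 bars.
8 (basic form) + 3 (extra statement) = 11.
The elision shares a bar with the next section but does not change this unit's count.

11 measures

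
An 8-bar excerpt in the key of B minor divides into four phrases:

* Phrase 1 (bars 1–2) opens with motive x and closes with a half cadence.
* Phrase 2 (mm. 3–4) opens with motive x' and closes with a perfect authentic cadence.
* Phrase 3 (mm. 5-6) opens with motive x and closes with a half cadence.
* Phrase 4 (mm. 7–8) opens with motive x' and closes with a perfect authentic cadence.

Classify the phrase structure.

The cadence pattern HC–PAC–HC–PAC is weak–strong twice, and phrases 3–4 restate phrases 1–2: a period heard twice, not a double period (which would end weakly at phrase 2).

repeated period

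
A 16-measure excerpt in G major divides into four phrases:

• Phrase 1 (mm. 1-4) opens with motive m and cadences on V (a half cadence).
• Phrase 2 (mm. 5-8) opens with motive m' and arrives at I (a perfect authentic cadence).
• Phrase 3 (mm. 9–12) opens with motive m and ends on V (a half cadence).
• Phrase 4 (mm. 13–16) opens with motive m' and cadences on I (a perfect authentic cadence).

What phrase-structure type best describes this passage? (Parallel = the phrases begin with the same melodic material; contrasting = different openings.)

The cadence pattern HC–PAC–HC–PAC is weak–strong twice, and phrases 3–4 restate phrases 1–2: a period heard twice, not a double period (which would end weakly at phrase 2).

repeated period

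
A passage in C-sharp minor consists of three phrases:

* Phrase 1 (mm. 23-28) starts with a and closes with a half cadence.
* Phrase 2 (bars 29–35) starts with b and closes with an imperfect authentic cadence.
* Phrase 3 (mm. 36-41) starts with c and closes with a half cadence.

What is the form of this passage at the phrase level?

The final phrase closes with a half cadence, which is not stronger than the preceding imperfect authentic cadence; the 3 phrases lack an overall antecedent–consequent design and so form a phrase group.

phrase group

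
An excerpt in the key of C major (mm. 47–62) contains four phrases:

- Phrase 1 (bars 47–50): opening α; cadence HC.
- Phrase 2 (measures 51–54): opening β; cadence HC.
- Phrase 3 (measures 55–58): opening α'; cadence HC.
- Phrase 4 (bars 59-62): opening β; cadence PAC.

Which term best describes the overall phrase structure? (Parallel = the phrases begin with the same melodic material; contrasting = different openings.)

parallel double period

Four phrases in two halves: the first half (mm. 47–54) ends with a half cadence, the second (bars 55–62) with a perfect authentic cadence — a large antecedent–consequent pair, i.e. a double period.
Phrase 3 begins with the same material as phrase 1, making it parallel.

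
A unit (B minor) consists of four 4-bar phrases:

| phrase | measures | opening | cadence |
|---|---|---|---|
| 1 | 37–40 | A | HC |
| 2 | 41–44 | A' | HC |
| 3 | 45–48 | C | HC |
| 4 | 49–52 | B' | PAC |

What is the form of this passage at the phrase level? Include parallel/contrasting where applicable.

contrasting double period

Four phrases in two halves: the first half (measures 37–44) ends with a half cadence, the second (measures 45-52) with a perfect authentic cadence — a large antecedent–consequent pair, i.e. a double period.
Phrase 3 begins with different material from phrase 1, making it contrasting.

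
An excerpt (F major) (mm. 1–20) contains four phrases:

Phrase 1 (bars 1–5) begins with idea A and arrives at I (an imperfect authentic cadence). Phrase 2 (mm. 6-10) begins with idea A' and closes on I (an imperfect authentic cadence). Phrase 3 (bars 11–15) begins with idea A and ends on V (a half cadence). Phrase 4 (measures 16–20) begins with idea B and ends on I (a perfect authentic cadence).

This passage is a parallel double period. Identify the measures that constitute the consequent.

measures 11–20

In a double period the four phrases pair into a large antecedent (phrases 1–2, ending imperfect authentic cadence) and a large consequent (phrases 3–4, ending perfect authentic cadence). The consequent spans mm. 11–20.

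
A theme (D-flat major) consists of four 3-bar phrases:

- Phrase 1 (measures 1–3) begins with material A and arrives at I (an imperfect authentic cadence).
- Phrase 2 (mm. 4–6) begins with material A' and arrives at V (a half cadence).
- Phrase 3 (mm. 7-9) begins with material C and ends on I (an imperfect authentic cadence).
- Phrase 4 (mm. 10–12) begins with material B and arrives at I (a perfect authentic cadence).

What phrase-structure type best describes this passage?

Four phrases in two halves: the first half (measures 1-6) ends with a half cadence, the second (mm. 7–12) with a perfect authentic cadence — a large antecedent–consequent pair, i.e. a double period.
Phrase 3 begins with different material from phrase 1, making it contrasting.

contrasting double period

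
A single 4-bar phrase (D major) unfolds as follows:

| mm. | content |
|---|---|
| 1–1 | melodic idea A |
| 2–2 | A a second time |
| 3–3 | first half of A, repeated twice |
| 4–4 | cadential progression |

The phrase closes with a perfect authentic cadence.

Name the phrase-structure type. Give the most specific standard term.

sentence

Basic idea (m. 1) + its repetition (bar 2) form the presentation; fragmentation and cadence (mm. 3–4) form the continuation — the 4-bar whole is a sentence.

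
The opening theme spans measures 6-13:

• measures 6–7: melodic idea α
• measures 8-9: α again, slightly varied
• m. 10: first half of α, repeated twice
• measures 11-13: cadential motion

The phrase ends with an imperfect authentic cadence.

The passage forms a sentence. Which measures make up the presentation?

The presentation of a sentence is the basic idea (mm. 6–7) plus its repetition (mm. 8–9); the presentation is therefore mm. 6–9.

measures 6–9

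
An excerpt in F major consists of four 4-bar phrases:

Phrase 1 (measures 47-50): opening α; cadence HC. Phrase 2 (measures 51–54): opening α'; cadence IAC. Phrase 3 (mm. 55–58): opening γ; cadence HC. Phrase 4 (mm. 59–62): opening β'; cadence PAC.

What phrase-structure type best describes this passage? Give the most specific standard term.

Four phrases in two halves: the first half (measures 47–54) ends with an imperfect authentic cadence, the second (measures 55–62) with a perfect authentic cadence — a large antecedent–consequent pair, i.e. a double period.
Phrase 3 begins with different material from phrase 1, making it contrasting.

contrasting double period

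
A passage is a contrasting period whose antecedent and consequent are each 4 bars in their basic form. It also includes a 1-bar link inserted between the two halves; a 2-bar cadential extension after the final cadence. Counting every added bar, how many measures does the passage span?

11 measures

Basic contrasting period: 4 + 4 = 8 bars.
8 (basic form) + 1 (link) + 2 (cadential extension) = 11.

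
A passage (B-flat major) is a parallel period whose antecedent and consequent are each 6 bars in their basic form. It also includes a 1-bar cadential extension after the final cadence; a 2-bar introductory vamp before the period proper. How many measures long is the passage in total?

15 measures

Basic parallel period: 6 + 6 = 12 bars.
12 (basic form) + 1 (cadential extension) + 2 (introduction) = 15.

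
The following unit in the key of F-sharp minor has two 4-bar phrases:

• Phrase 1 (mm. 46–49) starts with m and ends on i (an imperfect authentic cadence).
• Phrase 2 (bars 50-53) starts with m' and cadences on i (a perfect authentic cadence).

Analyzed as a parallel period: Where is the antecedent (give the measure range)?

measures 46–49

The antecedent is the phrase ending with the weaker cadence (imperfect authentic cadence, phrase 1) and the consequent the one ending more conclusively (perfect authentic cadence, phrase 2); the antecedent is bars 46–49.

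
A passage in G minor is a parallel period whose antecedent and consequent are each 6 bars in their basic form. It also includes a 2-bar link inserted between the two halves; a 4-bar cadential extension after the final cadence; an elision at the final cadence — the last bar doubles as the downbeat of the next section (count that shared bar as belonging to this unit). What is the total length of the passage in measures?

18 measures

Basic parallel period: 6 + 6 = 12 bars.
12 (basic form) + 2 (link) + 4 (cadential extension) = 18.
The elision shares a bar with the next section but does not change this unit's count.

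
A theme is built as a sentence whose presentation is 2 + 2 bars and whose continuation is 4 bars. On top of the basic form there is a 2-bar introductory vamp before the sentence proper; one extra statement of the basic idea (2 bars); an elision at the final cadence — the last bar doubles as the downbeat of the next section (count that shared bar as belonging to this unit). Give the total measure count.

Basic sentence: 2 + 2 + 4 = 8 bars.
8 (basic form) + 2 (introduction) + 2 (extra statement) = 12.
The elision shares a bar with the next section but does not change this unit's count.

12 measures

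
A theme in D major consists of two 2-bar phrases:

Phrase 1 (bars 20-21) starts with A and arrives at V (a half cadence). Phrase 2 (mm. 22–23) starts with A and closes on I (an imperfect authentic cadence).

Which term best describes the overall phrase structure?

Phrase 1 ends with a half cadence (weaker) and phrase 2 with an imperfect authentic cadence (stronger): antecedent + consequent = a period.
The two phrases open with the same material (A / A), so the period is parallel.

parallel period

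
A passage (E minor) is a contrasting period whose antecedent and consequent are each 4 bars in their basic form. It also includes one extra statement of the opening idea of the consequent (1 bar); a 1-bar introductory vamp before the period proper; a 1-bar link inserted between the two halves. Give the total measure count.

Basic contrasting period: 4 + 4 = 8 bars.
8 (basic form) + 1 (extra statement) + 1 (introduction) + 1 (link) = 11.

11 measures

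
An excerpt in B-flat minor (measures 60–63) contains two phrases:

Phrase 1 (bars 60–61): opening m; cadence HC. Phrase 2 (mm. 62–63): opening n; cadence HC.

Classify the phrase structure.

The second phrase closes with a half cadence, which is not stronger than the first phrase's half cadence; without a weak→strong cadential pair there is no antecedent–consequent relationship, so this is a phrase group rather than a period.

phrase group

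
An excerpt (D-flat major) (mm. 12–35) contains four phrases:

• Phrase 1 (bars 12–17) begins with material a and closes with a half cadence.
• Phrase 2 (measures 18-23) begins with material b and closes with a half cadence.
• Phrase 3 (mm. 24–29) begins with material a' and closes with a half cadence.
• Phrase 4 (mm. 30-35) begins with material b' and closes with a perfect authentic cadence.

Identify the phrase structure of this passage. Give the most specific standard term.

Four phrases in two halves: the first half (measures 12–23) ends with a half cadence, the second (mm. 24-35) with a perfect authentic cadence — a large antecedent–consequent pair, i.e. a double period.
Phrase 3 begins with the same material as phrase 1, making it parallel.

parallel double period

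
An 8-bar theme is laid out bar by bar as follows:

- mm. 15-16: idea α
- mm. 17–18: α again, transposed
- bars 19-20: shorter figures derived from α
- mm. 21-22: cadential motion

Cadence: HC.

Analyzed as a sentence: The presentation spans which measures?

measures 15–18

The presentation of a sentence is the basic idea (mm. 15–16) plus its repetition (mm. 17-18); the presentation is therefore measures 15–18.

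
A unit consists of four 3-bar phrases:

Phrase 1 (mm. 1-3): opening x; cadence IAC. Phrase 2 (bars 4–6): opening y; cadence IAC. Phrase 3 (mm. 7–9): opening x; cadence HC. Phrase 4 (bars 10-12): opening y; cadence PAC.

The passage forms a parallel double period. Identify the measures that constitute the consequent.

measures 7–12

In a double period the four phrases pair into a large antecedent (phrases 1–2, ending imperfect authentic cadence) and a large consequent (phrases 3–4, ending perfect authentic cadence). The consequent spans mm. 7–12.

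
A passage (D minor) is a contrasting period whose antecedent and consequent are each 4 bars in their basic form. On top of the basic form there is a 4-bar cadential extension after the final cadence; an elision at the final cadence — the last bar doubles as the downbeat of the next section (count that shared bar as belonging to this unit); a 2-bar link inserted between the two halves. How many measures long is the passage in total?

Basic contrasting period: 4 + 4 = 8 bars.
8 (basic form) + 4 (cadential extension) + 2 (link) = 14.
The elision shares a bar with the next section but does not change this unit's count.

14 measures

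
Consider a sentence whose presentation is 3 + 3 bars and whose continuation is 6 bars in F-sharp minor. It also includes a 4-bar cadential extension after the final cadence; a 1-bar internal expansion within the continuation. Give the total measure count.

Basic sentence: 3 + 3 + 6 = 12 bars.
12 (basic form) + 4 (cadential extension) + 1 (internal expansion) = 17.

17 measures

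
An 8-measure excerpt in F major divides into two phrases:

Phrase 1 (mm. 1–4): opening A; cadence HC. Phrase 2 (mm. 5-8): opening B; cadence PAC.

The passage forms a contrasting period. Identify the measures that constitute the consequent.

The antecedent is the phrase ending with the weaker cadence (half cadence, phrase 1) and the consequent the one ending more conclusively (perfect authentic cadence, phrase 2); the consequent is measures 5-8.

measures 5–8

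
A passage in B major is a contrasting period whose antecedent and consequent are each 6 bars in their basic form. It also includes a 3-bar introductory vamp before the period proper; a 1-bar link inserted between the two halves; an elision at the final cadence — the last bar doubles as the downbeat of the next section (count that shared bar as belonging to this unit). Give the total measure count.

16 measures

Basic contrasting period: 6 + 6 = 12 bars.
12 (basic form) + 3 (introduction) + 1 (link) = 16.
The elision shares a bar with the next section but does not change this unit's count.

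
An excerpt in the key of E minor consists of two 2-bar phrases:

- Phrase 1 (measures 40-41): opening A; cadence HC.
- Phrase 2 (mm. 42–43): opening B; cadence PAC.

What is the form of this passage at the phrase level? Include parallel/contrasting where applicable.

Phrase 1 ends with a half cadence (weaker) and phrase 2 with a perfect authentic cadence (stronger): antecedent + consequent = a period.
The two phrases open with different material (A / B), so the period is contrasting.

contrasting period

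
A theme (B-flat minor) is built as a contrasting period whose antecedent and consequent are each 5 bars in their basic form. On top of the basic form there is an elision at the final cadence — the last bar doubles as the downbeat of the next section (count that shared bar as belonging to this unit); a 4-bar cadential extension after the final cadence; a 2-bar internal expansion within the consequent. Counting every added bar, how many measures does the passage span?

16 measures

Basic contrasting period: 5 + 5 = 10 bars.
10 (basic form) + 4 (cadential extension) + 2 (internal expansion) = 16.
The elision shares a bar with the next section but does not change this unit's count.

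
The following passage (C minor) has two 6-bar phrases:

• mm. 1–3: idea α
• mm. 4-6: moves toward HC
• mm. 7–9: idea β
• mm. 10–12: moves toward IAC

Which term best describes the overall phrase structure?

Phrase 1 ends with a half cadence (weaker) and phrase 2 with an imperfect authentic cadence (stronger): antecedent + consequent = a period.
The two phrases open with different material (α / β), so the period is contrasting.

contrasting period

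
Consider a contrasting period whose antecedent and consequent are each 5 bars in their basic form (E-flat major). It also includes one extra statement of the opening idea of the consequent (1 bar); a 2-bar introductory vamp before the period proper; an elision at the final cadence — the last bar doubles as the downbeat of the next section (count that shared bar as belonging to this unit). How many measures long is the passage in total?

13 measures

Basic contrasting period: 5 + 5 = 10 bars.
10 (basic form) + 1 (extra statement) + 2 (introduction) = 13.
The elision shares a bar with the next section but does not change this unit's count.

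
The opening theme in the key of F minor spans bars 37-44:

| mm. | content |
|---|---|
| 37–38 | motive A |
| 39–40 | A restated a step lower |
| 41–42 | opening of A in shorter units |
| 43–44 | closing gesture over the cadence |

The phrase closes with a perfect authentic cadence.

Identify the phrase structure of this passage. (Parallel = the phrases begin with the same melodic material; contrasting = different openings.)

sentence

Basic idea (measures 37-38) + its repetition (measures 39–40) form the presentation; fragmentation and cadence (measures 41–44) form the continuation — the 8-bar whole is a sentence.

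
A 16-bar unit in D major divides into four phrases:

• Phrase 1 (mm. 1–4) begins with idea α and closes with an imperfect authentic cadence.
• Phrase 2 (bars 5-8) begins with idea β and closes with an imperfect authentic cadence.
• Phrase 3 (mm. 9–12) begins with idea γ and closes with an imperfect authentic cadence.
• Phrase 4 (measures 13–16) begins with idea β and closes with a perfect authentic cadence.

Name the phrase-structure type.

Four phrases in two halves: the first half (measures 1–8) ends with an imperfect authentic cadence, the second (bars 9–16) with a perfect authentic cadence — a large antecedent–consequent pair, i.e. a double period.
Phrase 3 begins with different material from phrase 1, making it contrasting.

contrasting double period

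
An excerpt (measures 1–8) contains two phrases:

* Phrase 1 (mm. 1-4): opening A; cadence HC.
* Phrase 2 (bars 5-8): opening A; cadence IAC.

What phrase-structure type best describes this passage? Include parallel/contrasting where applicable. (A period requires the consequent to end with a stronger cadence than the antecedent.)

parallel period

Phrase 1 ends with a half cadence (weaker) and phrase 2 with an imperfect authentic cadence (stronger): antecedent + consequent = a period.
The two phrases open with the same material (A / A), so the period is parallel.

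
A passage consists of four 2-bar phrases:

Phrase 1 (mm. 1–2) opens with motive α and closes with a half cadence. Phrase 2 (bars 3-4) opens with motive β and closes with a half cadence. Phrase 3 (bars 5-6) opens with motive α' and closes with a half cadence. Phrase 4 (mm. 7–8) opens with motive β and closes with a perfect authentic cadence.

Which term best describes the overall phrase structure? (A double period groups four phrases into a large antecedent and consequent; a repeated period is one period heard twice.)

parallel double period

Four phrases in two halves: the first half (measures 1-4) ends with a half cadence, the second (mm. 5-8) with a perfect authentic cadence — a large antecedent–consequent pair, i.e. a double period.
Phrase 3 begins with the same material as phrase 1, making it parallel.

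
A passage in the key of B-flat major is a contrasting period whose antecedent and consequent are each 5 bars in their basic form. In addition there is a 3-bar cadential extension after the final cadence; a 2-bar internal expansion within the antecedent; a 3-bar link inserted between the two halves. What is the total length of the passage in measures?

18 measures

Basic contrasting period: 5 + 5 = 10 bars.
10 (basic form) + 3 (cadential extension) + 2 (internal expansion) + 3 (link) = 18.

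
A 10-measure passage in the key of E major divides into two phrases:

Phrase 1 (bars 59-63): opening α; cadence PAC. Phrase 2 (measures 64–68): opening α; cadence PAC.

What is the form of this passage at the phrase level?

Both phrases have the same opening (α) and the same cadence (perfect authentic cadence): the second is a restatement, not a consequent, so this is a repeated phrase rather than a period.

repeated phrase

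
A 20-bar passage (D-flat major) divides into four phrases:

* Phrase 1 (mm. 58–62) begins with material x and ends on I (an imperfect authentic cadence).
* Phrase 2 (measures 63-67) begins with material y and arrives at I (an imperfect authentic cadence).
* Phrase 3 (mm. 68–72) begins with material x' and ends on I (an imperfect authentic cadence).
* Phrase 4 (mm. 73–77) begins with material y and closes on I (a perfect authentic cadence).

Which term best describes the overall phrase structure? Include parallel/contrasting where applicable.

Four phrases in two halves: the first half (mm. 58–67) ends with an imperfect authentic cadence, the second (measures 68–77) with a perfect authentic cadence — a large antecedent–consequent pair, i.e. a double period.
Phrase 3 begins with the same material as phrase 1, making it parallel.

parallel double period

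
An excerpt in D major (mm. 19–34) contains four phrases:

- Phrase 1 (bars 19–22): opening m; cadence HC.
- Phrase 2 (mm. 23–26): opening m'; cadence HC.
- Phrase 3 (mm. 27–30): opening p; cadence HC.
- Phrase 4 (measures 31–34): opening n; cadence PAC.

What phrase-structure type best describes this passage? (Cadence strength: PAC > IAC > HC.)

contrasting double period

Four phrases in two halves: the first half (mm. 19–26) ends with a half cadence, the second (mm. 27–34) with a perfect authentic cadence — a large antecedent–consequent pair, i.e. a double period.
Phrase 3 begins with different material from phrase 1, making it contrasting.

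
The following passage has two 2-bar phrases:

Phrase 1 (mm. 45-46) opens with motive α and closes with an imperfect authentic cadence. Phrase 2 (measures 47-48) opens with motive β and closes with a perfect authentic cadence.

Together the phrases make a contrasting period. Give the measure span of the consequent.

measures 47–48

The phrase ending with the weaker cadence (imperfect authentic cadence) is the antecedent; the one ending more conclusively (perfect authentic cadence) is the consequent. The consequent is measures 47–48.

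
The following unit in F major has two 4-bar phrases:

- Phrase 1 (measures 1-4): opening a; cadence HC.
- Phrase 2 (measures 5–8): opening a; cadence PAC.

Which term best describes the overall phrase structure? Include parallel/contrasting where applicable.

Phrase 1 ends with a half cadence (weaker) and phrase 2 with a perfect authentic cadence (stronger): antecedent + consequent = a period.
The two phrases open with the same material (a / a), so the period is parallel.

parallel period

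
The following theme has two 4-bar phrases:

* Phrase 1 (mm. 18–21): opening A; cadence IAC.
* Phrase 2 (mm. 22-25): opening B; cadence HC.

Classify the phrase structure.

The second phrase closes with a half cadence, which is not stronger than the first phrase's imperfect authentic cadence; without a weak→strong cadential pair there is no antecedent–consequent relationship, so this is a phrase group rather than a period.

phrase group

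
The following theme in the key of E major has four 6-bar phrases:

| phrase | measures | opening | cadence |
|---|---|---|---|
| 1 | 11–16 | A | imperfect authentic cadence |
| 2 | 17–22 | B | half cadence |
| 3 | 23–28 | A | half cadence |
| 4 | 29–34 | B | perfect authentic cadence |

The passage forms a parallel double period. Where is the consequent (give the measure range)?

measures 23–34

In a double period the four phrases pair into a large antecedent (phrases 1–2, ending half cadence) and a large consequent (phrases 3–4, ending perfect authentic cadence). The consequent spans bars 23–34.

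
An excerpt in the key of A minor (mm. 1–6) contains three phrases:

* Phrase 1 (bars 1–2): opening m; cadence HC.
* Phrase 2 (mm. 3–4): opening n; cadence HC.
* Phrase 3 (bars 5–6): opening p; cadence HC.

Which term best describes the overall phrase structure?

The final phrase closes with a half cadence, which is not stronger than the preceding half cadence; the 3 phrases lack an overall antecedent–consequent design and so form a phrase group.

phrase group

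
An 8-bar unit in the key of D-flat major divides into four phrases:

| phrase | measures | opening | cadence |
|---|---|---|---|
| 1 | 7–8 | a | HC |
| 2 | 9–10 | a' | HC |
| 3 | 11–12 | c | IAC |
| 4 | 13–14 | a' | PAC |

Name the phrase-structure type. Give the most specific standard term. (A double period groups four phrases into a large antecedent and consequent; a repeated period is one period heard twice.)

Four phrases in two halves: the first half (bars 7–10) ends with a half cadence, the second (bars 11–14) with a perfect authentic cadence — a large antecedent–consequent pair, i.e. a double period.
Phrase 3 begins with different material from phrase 1, making it contrasting.

contrasting double period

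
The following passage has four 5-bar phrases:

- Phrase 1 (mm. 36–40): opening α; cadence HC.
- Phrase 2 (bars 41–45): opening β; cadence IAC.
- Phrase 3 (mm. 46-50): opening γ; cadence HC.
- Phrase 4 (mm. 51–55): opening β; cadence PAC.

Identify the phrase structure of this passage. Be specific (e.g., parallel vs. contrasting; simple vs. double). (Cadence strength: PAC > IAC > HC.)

contrasting double period

Four phrases in two halves: the first half (mm. 36–45) ends with an imperfect authentic cadence, the second (bars 46–55) with a perfect authentic cadence — a large antecedent–consequent pair, i.e. a double period.
Phrase 3 begins with different material from phrase 1, making it contrasting.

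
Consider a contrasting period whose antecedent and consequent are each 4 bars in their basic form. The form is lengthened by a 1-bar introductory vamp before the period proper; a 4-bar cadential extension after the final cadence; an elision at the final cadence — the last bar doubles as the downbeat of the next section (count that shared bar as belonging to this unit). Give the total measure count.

Basic contrasting period: 4 + 4 = 8 bars.
8 (basic form) + 1 (introduction) + 4 (cadential extension) = 13.
The elision shares a bar with the next section but does not change this unit's count.

13 measures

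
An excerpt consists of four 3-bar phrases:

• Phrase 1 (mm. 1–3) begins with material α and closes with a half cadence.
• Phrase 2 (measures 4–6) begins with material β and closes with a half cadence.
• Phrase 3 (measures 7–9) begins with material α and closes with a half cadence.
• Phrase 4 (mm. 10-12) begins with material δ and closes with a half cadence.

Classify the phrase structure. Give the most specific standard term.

phrase group

Phrase 4 ends with a half cadence, no stronger than phrase 2's half cadence, so the four phrases do not form a double period; nor do phrases 3–4 duplicate 1–2, so it is not a repeated period. With no phrase reaching a conclusive cadence, the passage is a phrase group.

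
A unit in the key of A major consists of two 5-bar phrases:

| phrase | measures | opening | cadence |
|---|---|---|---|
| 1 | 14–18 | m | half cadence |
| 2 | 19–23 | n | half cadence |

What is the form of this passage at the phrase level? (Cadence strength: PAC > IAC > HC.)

phrase group

The second phrase closes with a half cadence, which is not stronger than the first phrase's half cadence; without a weak→strong cadential pair there is no antecedent–consequent relationship, so this is a phrase group rather than a period.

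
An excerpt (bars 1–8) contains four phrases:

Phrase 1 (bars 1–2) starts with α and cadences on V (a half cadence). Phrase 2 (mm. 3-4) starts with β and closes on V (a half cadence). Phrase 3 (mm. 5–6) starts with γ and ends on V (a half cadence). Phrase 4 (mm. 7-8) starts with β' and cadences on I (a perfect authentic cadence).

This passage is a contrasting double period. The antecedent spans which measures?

In a double period the four phrases pair into a large antecedent (phrases 1–2, ending half cadence) and a large consequent (phrases 3–4, ending perfect authentic cadence). The antecedent spans bars 1–4.

measures 1–4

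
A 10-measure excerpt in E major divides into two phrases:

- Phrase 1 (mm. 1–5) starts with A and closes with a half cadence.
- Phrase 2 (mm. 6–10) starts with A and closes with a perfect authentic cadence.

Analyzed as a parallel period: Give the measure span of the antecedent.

The antecedent is the phrase ending with the weaker cadence (half cadence, phrase 1) and the consequent the one ending more conclusively (perfect authentic cadence, phrase 2); the antecedent is mm. 1–5.

measures 1–5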